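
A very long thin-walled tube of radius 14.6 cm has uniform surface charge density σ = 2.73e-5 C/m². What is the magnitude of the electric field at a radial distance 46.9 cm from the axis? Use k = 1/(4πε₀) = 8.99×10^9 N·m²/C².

By cylindrical symmetry E is radial; use a coaxial Gaussian cylinder of radius 46.9 cm and length L (r > 14.6 cm).
The whole shell is enclosed: λ_enc = σ·2πR = (2.73×10^-5)·2π·(0.146) = 2.504×10^-5 C/m.
Since E is radial and uniform over the curved surface, Φ = E·2πrL = Q_enc/ε₀ = λ_enc L/ε₀.
E = 2k|λ_enc|/r = 2(8.99×10^9)(2.504×10^-5)/(0.469) = 9.60e5 N/C.

|E| ≈ 9.60×10^5 N/C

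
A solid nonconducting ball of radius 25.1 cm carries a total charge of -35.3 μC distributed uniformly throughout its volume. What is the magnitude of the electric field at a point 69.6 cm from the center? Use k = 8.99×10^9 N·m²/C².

Symmetry ⇒ E = E(r) r̂. Gaussian sphere of radius r = 69.6 cm (r > R, so the entire charge is enclosed).
Q_enc = -35.3 μC = -3.53×10^-5 C.
Since E is radial and uniform over the Gaussian sphere, Φ = E·4πr² = Q_enc/ε₀.
E = k|Q_enc|/r² = (8.99×10^9)(3.53×10^-5)/(0.696)² = 6.55×10^5 N/C.

|E| ≈ 6.55×10^5 V/m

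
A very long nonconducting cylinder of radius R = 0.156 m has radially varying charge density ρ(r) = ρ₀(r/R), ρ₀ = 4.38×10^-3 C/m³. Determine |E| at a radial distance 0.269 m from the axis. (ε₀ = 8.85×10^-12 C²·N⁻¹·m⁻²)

Coaxial Gaussian cylinder, radius r = 0.269 m, length L (r > R, full charge per length enclosed).
λ_enc = 2π ∫₀^R ρ₀(r'/R)^1 r' dr' = 2πρ₀R²/3 = 2.232×10^-4 C/m.
Gauss's law: E·2πrL = λ_enc L/ε₀.
E = |λ_enc|/(2πε₀r) = (2.232×10^-4)/(2π·8.85×10^-12·0.269) = 1.49×10^7 N/C.

E = 1.49e7 N/C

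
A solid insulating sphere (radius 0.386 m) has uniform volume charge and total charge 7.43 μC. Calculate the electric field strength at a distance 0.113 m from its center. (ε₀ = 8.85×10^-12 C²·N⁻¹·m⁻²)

|E| = 1.31e5 N/C

Use a concentric Gaussian sphere at r = 0.113 m (r < R).
Only the charge within r is enclosed: Q_enc = Q·(r/R)³ = (7.43 μC)·(0.113 m/0.386 m)³ = 1.864×10^-7 C.
Gauss's law: E·4πr² = Q_enc/ε₀.
E = |Q_enc|/(4πε₀r²) = (1.864×10^-7)/(4π·8.85×10^-12·(0.113)²) = 1.31e5 N/C.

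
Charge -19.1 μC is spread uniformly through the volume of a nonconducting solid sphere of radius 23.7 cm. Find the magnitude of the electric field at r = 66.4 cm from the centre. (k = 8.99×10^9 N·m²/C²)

|E| = 3.89e5 N/C

Symmetry ⇒ E = E(r) r̂. Gaussian sphere of radius r = 66.4 cm (r > R, so the entire charge is enclosed).
Q_enc = -19.1 μC = -1.91×10^-5 C.
Applying ∮E·dA = Q_enc/ε₀ with Φ = E(4πr²):
E = k|Q_enc|/r² = (8.99×10^9)(1.91×10^-5)/(0.664)² = 3.89×10^5 N/C.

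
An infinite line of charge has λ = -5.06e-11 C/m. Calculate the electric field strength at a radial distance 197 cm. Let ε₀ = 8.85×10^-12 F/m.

|E| ≈ 0.462 V/m

Take a coaxial cylindrical Gaussian surface of radius r = 197 cm and length L.
Q_enc = λL, so λ_enc = -5.06e-11 C/m.
By Gauss's law (flux through the curved wall only), E·2πrL = λ_enc L/ε₀.
E = |λ_enc|/(2πε₀r) = (5.06e-11)/(2π·8.85×10^-12·1.97) = 0.462 N/C.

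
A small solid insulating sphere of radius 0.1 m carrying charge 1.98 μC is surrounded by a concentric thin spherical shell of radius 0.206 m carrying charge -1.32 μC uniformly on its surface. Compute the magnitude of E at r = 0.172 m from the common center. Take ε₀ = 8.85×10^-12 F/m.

E = 6.02×10^5 V/m

Symmetry ⇒ E = E(r) r̂. Gaussian sphere of radius r = 0.172 m (between the bodies, 0.1 m < r < 0.206 m).
Only the inner charge is enclosed; the outer shell contributes nothing inside itself. Q_enc = 1.98 μC = 1.98×10^-6 C.
Since E is radial and uniform over the Gaussian sphere, Φ = E·4πr² = Q_enc/ε₀.
E = |Q_enc|/(4πε₀r²) = (1.98e-6)/(4π·8.85×10^-12·(0.172)²) = 6.02×10^5 N/C.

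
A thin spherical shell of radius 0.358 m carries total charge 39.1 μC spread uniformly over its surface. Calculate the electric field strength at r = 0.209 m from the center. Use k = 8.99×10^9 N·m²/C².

E = 0

Take a concentric spherical Gaussian surface of radius r = 0.209 m (inside the shell, r < 0.358 m).
No charge lies within this surface, so Q_enc = 0 and Gauss's law gives E·4πr² = 0 ⇒ E = 0.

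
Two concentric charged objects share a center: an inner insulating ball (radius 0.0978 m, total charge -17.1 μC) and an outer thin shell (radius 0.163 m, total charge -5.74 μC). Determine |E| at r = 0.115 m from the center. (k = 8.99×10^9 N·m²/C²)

|E| ≈ 1.16e7 V/m

Take a concentric spherical Gaussian surface of radius r = 0.115 m (between the bodies, 0.0978 m < r < 0.163 m).
The shell at 0.163 m lies outside the Gaussian surface, so Q_enc = -17.1 μC = -1.71×10^-5 C.
Since E is radial and uniform over the Gaussian sphere, Φ = E·4πr² = Q_enc/ε₀.
E = k|Q_enc|/r² = (8.99×10^9)(1.71×10^-5)/(0.115)² = 1.16×10^7 N/C.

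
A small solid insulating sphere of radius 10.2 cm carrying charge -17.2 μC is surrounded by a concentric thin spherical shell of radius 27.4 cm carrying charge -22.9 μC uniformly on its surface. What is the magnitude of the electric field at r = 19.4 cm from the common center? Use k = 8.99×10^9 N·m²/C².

Take a concentric spherical Gaussian surface of radius r = 19.4 cm (between the bodies, 10.2 cm < r < 27.4 cm).
The shell at 27.4 cm lies outside the Gaussian surface, so Q_enc = -17.2 μC = -1.72×10^-5 C.
Since E is radial and uniform over the Gaussian sphere, Φ = E·4πr² = Q_enc/ε₀.
E = k|Q_enc|/r² = (8.99×10^9)(1.72e-5)/(0.194)² = 4.11×10^6 N/C.

E = 4.11×10^6 V/m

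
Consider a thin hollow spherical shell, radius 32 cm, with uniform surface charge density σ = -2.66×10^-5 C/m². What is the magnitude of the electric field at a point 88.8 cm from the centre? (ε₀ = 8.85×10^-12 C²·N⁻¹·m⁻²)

|E| = 3.90×10^5 V/m

By spherical symmetry E is radial; choose a Gaussian sphere of radius r = 88.8 cm (r > 32 cm).
The entire shell is enclosed: Q_enc = σ·4πR² = (-2.66×10^-5)·4π·(0.32)² = -3.423×10^-5 C.
Since E is radial and uniform over the Gaussian sphere, Φ = E·4πr² = Q_enc/ε₀.
E = |Q_enc|/(4πε₀r²) = (3.423×10^-5)/(4π·8.85×10^-12·(0.888)²) = 3.90×10^5 N/C.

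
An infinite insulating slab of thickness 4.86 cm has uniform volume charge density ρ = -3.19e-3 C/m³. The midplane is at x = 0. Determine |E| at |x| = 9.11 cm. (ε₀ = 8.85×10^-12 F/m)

The point |x| = 9.11 cm lies outside the slab (half-thickness 0.0243 m). A symmetric pillbox spanning the full slab encloses Q_enc = ρ·d·A.
Flux = 2EA ⇒ E = |ρ|d/(2ε₀), independent of distance outside.
E = (3.19×10^-3)(0.0486)/(2·8.85×10^-12) = 8.76e6 N/C.

|E| = 8.76×10^6 V/m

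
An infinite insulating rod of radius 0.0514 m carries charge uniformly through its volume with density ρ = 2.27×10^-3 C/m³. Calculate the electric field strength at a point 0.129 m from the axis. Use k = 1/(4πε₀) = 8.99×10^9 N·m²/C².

By cylindrical symmetry E is radial; use a coaxial Gaussian cylinder of radius 0.129 m and length L (r > 0.0514 m, full cross-section enclosed).
λ_enc = ρ·πR² = (2.27e-3)π(0.0514)² = 1.884e-5 C/m.
Applying ∮E·dA = Q_enc/ε₀ with the end caps contributing no flux:
E = 2k|λ_enc|/r = 2(8.99×10^9)(1.884×10^-5)/(0.129) = 2.63×10^6 N/C.

|E| ≈ 2.63×10^6 N/C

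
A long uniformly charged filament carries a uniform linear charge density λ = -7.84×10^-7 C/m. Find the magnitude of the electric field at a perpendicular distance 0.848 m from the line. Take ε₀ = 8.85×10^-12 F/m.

Choose a coaxial cylinder of radius r = 0.848 m (arbitrary length L) as the Gaussian surface.
Q_enc = λL, so λ_enc = -7.84×10^-7 C/m.
By Gauss's law (flux through the curved wall only), E·2πrL = λ_enc L/ε₀.
E = |λ_enc|/(2πε₀r) = (7.84×10^-7)/(2π·8.85×10^-12·0.848) = 1.66×10^4 N/C.

|E| ≈ 1.66×10^4 N/C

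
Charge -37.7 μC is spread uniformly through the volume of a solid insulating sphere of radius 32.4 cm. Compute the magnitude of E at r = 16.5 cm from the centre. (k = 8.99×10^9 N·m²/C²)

|E| = 1.64×10^6 N/C

Symmetry ⇒ E = E(r) r̂. Gaussian sphere of radius r = 16.5 cm (r < R).
Only the charge within r is enclosed: Q_enc = Q·(r/R)³ = (-37.7 μC)·(16.5 cm/32.4 cm)³ = -4.979e-6 C.
Applying ∮E·dA = Q_enc/ε₀ with Φ = E(4πr²):
E = k|Q_enc|/r² = (8.99×10^9)(4.979e-6)/(0.165)² = 1.64×10^6 N/C.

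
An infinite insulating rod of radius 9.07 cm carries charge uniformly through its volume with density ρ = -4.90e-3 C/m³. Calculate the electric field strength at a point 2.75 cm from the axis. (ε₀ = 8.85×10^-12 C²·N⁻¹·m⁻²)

E ≈ 7.61×10^6 N/C

Choose a coaxial cylinder of radius r = 2.75 cm (arbitrary length L) as the Gaussian surface (r < R).
Charge inside radius r per length L is ρ·πr²·L, so λ_enc = ρπr² = -1.164e-5 C/m.
Applying ∮E·dA = Q_enc/ε₀ with the end caps contributing no flux:
E = |λ_enc|/(2πε₀r) = (1.164×10^-5)/(2π·8.85×10^-12·0.0275) = 7.61×10^6 N/C.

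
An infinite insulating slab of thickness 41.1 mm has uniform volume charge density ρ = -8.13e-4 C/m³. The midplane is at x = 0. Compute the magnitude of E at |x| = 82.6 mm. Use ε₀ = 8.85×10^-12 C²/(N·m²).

The point |x| = 82.6 mm lies outside the slab (half-thickness 0.02055 m). A symmetric pillbox spanning the full slab encloses Q_enc = ρ·d·A.
Flux = 2EA ⇒ E = |ρ|d/(2ε₀), independent of distance outside.
E = (8.13×10^-4)(0.0411)/(2·8.85×10^-12) = 1.89×10^6 N/C.

|E| = 1.89×10^6 V/m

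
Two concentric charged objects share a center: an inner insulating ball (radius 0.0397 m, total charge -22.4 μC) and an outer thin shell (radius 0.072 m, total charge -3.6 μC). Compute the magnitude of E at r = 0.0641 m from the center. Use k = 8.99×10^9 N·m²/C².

By spherical symmetry E is radial; choose a Gaussian sphere of radius r = 0.0641 m (between the bodies, 0.0397 m < r < 0.072 m).
The shell at 0.072 m lies outside the Gaussian surface, so Q_enc = -22.4 μC = -2.24×10^-5 C.
Since E is radial and uniform over the Gaussian sphere, Φ = E·4πr² = Q_enc/ε₀.
E = k|Q_enc|/r² = (8.99×10^9)(2.24×10^-5)/(0.0641)² = 4.90×10^7 N/C.

|E| = 4.90e7 N/C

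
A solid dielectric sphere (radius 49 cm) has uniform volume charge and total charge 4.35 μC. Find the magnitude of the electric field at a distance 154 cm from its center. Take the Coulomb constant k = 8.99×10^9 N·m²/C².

By spherical symmetry E is radial; choose a Gaussian sphere of radius r = 154 cm (r > R, so the entire charge is enclosed).
Q_enc = 4.35 μC = 4.35×10^-6 C.
Since E is radial and uniform over the Gaussian sphere, Φ = E·4πr² = Q_enc/ε₀.
E = k|Q_enc|/r² = (8.99×10^9)(4.35×10^-6)/(1.54)² = 1.65e4 N/C.

1.65×10^4 V/m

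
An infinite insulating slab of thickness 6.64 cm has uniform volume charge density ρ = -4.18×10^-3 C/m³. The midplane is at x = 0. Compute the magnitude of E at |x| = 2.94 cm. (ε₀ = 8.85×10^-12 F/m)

|E| ≈ 1.39×10^7 N/C

By symmetry E is perpendicular to the slab. A Gaussian pillbox from −2.94 cm to +2.94 cm (face area A) lies entirely within the slab.
Q_enc = ρ·(2x)·A and flux = 2EA, so 2EA = 2ρxA/ε₀ ⇒ E = |ρ|x/ε₀.
E = (4.18×10^-3)(0.0294)/(8.85×10^-12) = 1.39×10^7 N/C.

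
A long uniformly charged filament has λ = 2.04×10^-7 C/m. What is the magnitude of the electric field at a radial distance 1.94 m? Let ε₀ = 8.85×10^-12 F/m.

Coaxial Gaussian cylinder, radius r = 1.94 m, length L.
Q_enc = λL, so λ_enc = 2.04×10^-7 C/m.
Since E is radial and uniform over the curved surface, Φ = E·2πrL = Q_enc/ε₀ = λ_enc L/ε₀.
E = |λ_enc|/(2πε₀r) = (2.04×10^-7)/(2π·8.85×10^-12·1.94) = 1.89×10^3 N/C.

E ≈ 1.89×10^3 N/C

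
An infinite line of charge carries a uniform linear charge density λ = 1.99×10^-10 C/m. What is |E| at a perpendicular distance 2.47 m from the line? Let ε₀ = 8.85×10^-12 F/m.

E ≈ 1.45 N/C

Coaxial Gaussian cylinder, radius r = 2.47 m, length L.
Q_enc = λL, so λ_enc = 1.99×10^-10 C/m.
Since E is radial and uniform over the curved surface, Φ = E·2πrL = Q_enc/ε₀ = λ_enc L/ε₀.
E = |λ_enc|/(2πε₀r) = (1.99×10^-10)/(2π·8.85×10^-12·2.47) = 1.45 N/C.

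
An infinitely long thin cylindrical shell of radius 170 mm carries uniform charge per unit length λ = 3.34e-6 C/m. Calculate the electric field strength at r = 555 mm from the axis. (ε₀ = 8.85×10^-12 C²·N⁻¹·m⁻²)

Take a coaxial cylindrical Gaussian surface of radius r = 555 mm and length L (r > 170 mm).
The full line charge is enclosed: λ_enc = 3.34e-6 C/m.
Applying ∮E·dA = Q_enc/ε₀ with the end caps contributing no flux:
E = |λ_enc|/(2πε₀r) = (3.34e-6)/(2π·8.85×10^-12·0.555) = 1.08e5 N/C.

|E| ≈ 1.08×10^5 N/C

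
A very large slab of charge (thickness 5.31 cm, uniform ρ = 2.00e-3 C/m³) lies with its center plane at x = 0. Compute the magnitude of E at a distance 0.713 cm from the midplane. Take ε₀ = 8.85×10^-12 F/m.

1.61×10^6 N/C

By symmetry E is perpendicular to the slab. A Gaussian pillbox from −0.713 cm to +0.713 cm (face area A) lies entirely within the slab.
Q_enc = ρ·(2x)·A and flux = 2EA, so 2EA = 2ρxA/ε₀ ⇒ E = |ρ|x/ε₀.
E = (2.00×10^-3)(0.00713)/(8.85×10^-12) = 1.61e6 N/C.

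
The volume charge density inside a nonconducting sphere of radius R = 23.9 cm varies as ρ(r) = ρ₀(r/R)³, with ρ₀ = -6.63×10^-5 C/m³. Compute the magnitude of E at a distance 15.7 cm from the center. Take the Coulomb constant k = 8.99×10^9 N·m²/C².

Use a concentric Gaussian sphere at r = 15.7 cm (r < R).
Integrate the density: Q_enc = 4π ∫₀^r ρ₀(r'/R)^3 r'² dr' = 4πρ₀ r^6/(6·R³) = -1.523e-7 C.
Since E is radial and uniform over the Gaussian sphere, Φ = E·4πr² = Q_enc/ε₀.
E = k|Q_enc|/r² = (8.99×10^9)(1.523×10^-7)/(0.157)² = 5.56e4 N/C.

5.56e4 N/C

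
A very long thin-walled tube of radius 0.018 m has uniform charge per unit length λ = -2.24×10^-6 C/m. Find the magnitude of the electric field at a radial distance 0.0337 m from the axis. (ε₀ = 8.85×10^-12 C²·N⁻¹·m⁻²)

By cylindrical symmetry E is radial; use a coaxial Gaussian cylinder of radius 0.0337 m and length L (r > 0.018 m).
The full line charge is enclosed: λ_enc = -2.24×10^-6 C/m.
Gauss's law: E·2πrL = λ_enc L/ε₀.
E = |λ_enc|/(2πε₀r) = (2.24×10^-6)/(2π·8.85×10^-12·0.0337) = 1.20×10^6 N/C.

|E| ≈ 1.20×10^6 N/C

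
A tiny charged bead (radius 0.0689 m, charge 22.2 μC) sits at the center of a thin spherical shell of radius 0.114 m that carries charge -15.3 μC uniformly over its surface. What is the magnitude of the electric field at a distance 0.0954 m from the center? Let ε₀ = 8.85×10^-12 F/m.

E ≈ 2.19×10^7 N/C

Symmetry ⇒ E = E(r) r̂. Gaussian sphere of radius r = 0.0954 m (between the bodies, 0.0689 m < r < 0.114 m).
The shell at 0.114 m lies outside the Gaussian surface, so Q_enc = 22.2 μC = 2.22e-5 C.
Gauss's law: E·4πr² = Q_enc/ε₀.
E = |Q_enc|/(4πε₀r²) = (2.22e-5)/(4π·8.85×10^-12·(0.0954)²) = 2.19×10^7 N/C.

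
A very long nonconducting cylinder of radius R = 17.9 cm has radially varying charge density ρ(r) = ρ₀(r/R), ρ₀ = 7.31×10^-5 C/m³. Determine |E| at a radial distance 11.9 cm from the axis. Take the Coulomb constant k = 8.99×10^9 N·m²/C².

E = 2.18e5 V/m

By cylindrical symmetry E is radial; use a coaxial Gaussian cylinder of radius 11.9 cm and length L (r < R).
λ_enc = ∫₀^r ρ(r')·2πr' dr' = (2πρ₀/R)·r^3/3 = 1.441×10^-6 C/m.
Since E is radial and uniform over the curved surface, Φ = E·2πrL = Q_enc/ε₀ = λ_enc L/ε₀.
E = 2k|λ_enc|/r = 2(8.99×10^9)(1.441e-6)/(0.119) = 2.18×10^5 N/C.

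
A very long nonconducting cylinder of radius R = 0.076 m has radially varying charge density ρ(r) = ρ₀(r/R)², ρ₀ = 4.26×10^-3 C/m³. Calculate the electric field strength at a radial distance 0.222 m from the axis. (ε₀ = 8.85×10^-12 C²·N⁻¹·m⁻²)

Choose a coaxial cylinder of radius r = 0.222 m (arbitrary length L) as the Gaussian surface (r > R, full charge per length enclosed).
λ_enc = 2π ∫₀^R ρ₀(r'/R)^2 r' dr' = 2πρ₀R²/4 = 3.865×10^-5 C/m.
Gauss's law: E·2πrL = λ_enc L/ε₀.
E = |λ_enc|/(2πε₀r) = (3.865×10^-5)/(2π·8.85×10^-12·0.222) = 3.13×10^6 N/C.

E ≈ 3.13×10^6 V/m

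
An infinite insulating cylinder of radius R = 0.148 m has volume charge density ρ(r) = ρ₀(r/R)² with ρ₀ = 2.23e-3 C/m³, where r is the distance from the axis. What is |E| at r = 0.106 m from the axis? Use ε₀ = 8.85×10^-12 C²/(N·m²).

Coaxial Gaussian cylinder, radius r = 0.106 m, length L (r < R).
Integrating ρ over the cross-section to radius r: λ_enc = (2πρ₀/R²) ∫₀^r r'^3 dr' = 2πρ₀ r^4/(4·R²) = 2.019×10^-5 C/m.
Since E is radial and uniform over the curved surface, Φ = E·2πrL = Q_enc/ε₀ = λ_enc L/ε₀.
E = |λ_enc|/(2πε₀r) = (2.019×10^-5)/(2π·8.85×10^-12·0.106) = 3.43×10^6 N/C.

|E| ≈ 3.43e6 N/C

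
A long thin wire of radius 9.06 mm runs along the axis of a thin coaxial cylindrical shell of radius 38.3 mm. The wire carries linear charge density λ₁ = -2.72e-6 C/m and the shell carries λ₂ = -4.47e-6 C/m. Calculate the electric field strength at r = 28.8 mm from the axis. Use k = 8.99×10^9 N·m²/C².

E ≈ 1.70×10^6 V/m

Coaxial Gaussian cylinder, radius r = 28.8 mm, length L (between the conductors, 9.06 mm < r < 38.3 mm).
The shell at 38.3 mm lies outside the Gaussian surface, so λ_enc = λ₁ = -2.72×10^-6 C/m.
Gauss's law: E·2πrL = λ_enc L/ε₀.
E = 2k|λ_enc|/r = 2(8.99×10^9)(2.72×10^-6)/(0.0288) = 1.70e6 N/C.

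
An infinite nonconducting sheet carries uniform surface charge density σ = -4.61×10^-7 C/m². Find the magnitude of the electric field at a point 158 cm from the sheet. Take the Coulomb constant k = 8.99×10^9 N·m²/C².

2.60×10^4 N/C

By planar symmetry E is perpendicular to the sheet and uniform; use a Gaussian pillbox with flat faces of area A on each side of the sheet.
Flux Φ = 2EA and Q_enc = σA, so 2EA = σA/ε₀ ⇒ E = |σ|/(2ε₀), independent of distance.
E = 2πk|σ| = 2π(8.99×10^9)(4.61×10^-7) = 2.60×10^4 N/C.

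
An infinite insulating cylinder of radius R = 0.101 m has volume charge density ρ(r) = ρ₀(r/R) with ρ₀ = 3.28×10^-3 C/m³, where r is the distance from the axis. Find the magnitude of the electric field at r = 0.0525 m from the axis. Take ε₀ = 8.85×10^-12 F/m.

E ≈ 3.37×10^6 N/C

By cylindrical symmetry E is radial; use a coaxial Gaussian cylinder of radius 0.0525 m and length L (r < R).
λ_enc = ∫₀^r ρ(r')·2πr' dr' = (2πρ₀/R)·r^3/3 = 9.842×10^-6 C/m.
Gauss's law: E·2πrL = λ_enc L/ε₀.
E = |λ_enc|/(2πε₀r) = (9.842e-6)/(2π·8.85×10^-12·0.0525) = 3.37×10^6 N/C.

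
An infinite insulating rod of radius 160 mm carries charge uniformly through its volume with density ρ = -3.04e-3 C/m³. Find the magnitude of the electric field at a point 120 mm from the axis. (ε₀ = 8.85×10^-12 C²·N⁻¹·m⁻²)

|E| = 2.06×10^7 V/m

Coaxial Gaussian cylinder, radius r = 120 mm, length L (r < R).
Enclosed charge per unit length: λ_enc = ρ·πr² = (-3.04×10^-3)π(0.12)² = -1.375×10^-4 C/m.
Since E is radial and uniform over the curved surface, Φ = E·2πrL = Q_enc/ε₀ = λ_enc L/ε₀.
E = |λ_enc|/(2πε₀r) = (1.375e-4)/(2π·8.85×10^-12·0.12) = 2.06×10^7 N/C.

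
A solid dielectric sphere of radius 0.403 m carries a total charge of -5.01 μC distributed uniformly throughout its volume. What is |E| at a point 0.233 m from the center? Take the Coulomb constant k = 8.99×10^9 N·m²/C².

|E| = 1.60×10^5 N/C

By spherical symmetry E is radial; choose a Gaussian sphere of radius r = 0.233 m (r < R).
Only the charge within r is enclosed: Q_enc = Q·(r/R)³ = (-5.01 μC)·(0.233 m/0.403 m)³ = -9.683×10^-7 C.
Since E is radial and uniform over the Gaussian sphere, Φ = E·4πr² = Q_enc/ε₀.
E = k|Q_enc|/r² = (8.99×10^9)(9.683e-7)/(0.233)² = 1.60e5 N/C.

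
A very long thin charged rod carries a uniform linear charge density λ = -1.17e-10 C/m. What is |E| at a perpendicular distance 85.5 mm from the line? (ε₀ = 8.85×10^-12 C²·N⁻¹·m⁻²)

|E| ≈ 24.6 N/C

Choose a coaxial cylinder of radius r = 85.5 mm (arbitrary length L) as the Gaussian surface.
Q_enc = λL, so λ_enc = -1.17×10^-10 C/m.
By Gauss's law (flux through the curved wall only), E·2πrL = λ_enc L/ε₀.
E = |λ_enc|/(2πε₀r) = (1.17e-10)/(2π·8.85×10^-12·0.0855) = 24.6 N/C.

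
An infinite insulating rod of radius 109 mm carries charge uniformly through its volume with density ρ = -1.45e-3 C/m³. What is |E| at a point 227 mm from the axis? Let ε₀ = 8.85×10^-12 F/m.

Choose a coaxial cylinder of radius r = 227 mm (arbitrary length L) as the Gaussian surface (r > 109 mm, full cross-section enclosed).
λ_enc = ρ·πR² = (-1.45×10^-3)π(0.109)² = -5.412e-5 C/m.
Since E is radial and uniform over the curved surface, Φ = E·2πrL = Q_enc/ε₀ = λ_enc L/ε₀.
E = |λ_enc|/(2πε₀r) = (5.412e-5)/(2π·8.85×10^-12·0.227) = 4.29×10^6 N/C.

E = 4.29×10^6 V/m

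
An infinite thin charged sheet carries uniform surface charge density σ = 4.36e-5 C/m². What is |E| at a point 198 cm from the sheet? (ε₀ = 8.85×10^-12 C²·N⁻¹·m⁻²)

|E| ≈ 2.46×10^6 N/C

Choose a cylindrical pillbox piercing the sheet, end faces (area A) parallel to it.
Only the two end caps contribute flux: Φ = 2EA. With Q_enc = σA, Gauss's law gives E = |σ|/(2ε₀).
E = |σ|/(2ε₀) = (4.36e-5)/(2·8.85×10^-12) = 2.46e6 N/C.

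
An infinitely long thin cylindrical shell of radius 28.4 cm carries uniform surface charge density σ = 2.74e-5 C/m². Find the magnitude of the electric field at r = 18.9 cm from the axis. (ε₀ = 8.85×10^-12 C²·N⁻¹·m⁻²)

Take a coaxial cylindrical Gaussian surface of radius r = 18.9 cm and length L (r < 28.4 cm, inside the shell).
All the surface charge lies outside this cylinder: Q_enc = 0, hence E = 0.

E = 0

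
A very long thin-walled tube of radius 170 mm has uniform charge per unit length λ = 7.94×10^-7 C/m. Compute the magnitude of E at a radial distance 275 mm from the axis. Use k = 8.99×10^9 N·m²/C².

Coaxial Gaussian cylinder, radius r = 275 mm, length L (r > 170 mm).
The full line charge is enclosed: λ_enc = 7.94×10^-7 C/m.
Applying ∮E·dA = Q_enc/ε₀ with the end caps contributing no flux:
E = 2k|λ_enc|/r = 2(8.99×10^9)(7.94×10^-7)/(0.275) = 5.19×10^4 N/C.

E = 5.19e4 N/C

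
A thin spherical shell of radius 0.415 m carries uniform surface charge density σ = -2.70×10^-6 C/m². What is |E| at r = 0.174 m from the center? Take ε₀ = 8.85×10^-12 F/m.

|E| = 0 V/m

By spherical symmetry E is radial; choose a Gaussian sphere of radius r = 0.174 m (inside the shell, r < 0.415 m).
No charge lies within this surface, so Q_enc = 0 and Gauss's law gives E·4πr² = 0 ⇒ E = 0.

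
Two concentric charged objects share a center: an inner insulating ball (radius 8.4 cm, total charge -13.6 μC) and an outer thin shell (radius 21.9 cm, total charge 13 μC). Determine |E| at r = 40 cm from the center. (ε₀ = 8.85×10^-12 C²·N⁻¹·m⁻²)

|E| ≈ 3.37×10^4 N/C

Use a concentric Gaussian sphere at r = 40 cm (r > 21.9 cm, enclosing both).
Q_enc = (-13.6 μC) + (13 μC) = -6.00×10^-7 C.
By Gauss's law, ∮E·dA = E·4πr² = Q_enc/ε₀.
E = |Q_enc|/(4πε₀r²) = (6.00e-7)/(4π·8.85×10^-12·(0.4)²) = 3.37×10^4 N/C.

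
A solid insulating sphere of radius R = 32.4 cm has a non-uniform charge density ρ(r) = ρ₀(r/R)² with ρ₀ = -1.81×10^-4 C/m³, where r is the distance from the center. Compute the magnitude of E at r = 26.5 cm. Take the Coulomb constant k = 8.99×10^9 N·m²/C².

E = 7.25×10^5 N/C

By spherical symmetry E is radial; choose a Gaussian sphere of radius r = 26.5 cm (r < R).
Integrate the density: Q_enc = 4π ∫₀^r ρ₀(r'/R)^2 r'² dr' = 4πρ₀ r^5/(5·R²) = -5.663×10^-6 C.
Since E is radial and uniform over the Gaussian sphere, Φ = E·4πr² = Q_enc/ε₀.
E = k|Q_enc|/r² = (8.99×10^9)(5.663e-6)/(0.265)² = 7.25×10^5 N/C.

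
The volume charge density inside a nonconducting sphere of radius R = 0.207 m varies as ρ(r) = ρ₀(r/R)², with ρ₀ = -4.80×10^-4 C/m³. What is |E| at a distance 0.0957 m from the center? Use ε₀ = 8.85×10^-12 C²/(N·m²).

|E| = 2.22×10^5 V/m

Symmetry ⇒ E = E(r) r̂. Gaussian sphere of radius r = 0.0957 m (r < R).
Integrate the density: Q_enc = 4π ∫₀^r ρ₀(r'/R)^2 r'² dr' = 4πρ₀ r^5/(5·R²) = -2.26×10^-7 C.
Gauss's law: E·4πr² = Q_enc/ε₀.
E = |Q_enc|/(4πε₀r²) = (2.26×10^-7)/(4π·8.85×10^-12·(0.0957)²) = 2.22×10^5 N/C.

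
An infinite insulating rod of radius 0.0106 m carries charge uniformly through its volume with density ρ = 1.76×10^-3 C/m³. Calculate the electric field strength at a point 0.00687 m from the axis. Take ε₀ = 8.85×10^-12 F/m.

6.83×10^5 N/C

Take a coaxial cylindrical Gaussian surface of radius r = 0.00687 m and length L (r < R).
Charge inside radius r per length L is ρ·πr²·L, so λ_enc = ρπr² = 2.61e-7 C/m.
By Gauss's law (flux through the curved wall only), E·2πrL = λ_enc L/ε₀.
E = |λ_enc|/(2πε₀r) = (2.61×10^-7)/(2π·8.85×10^-12·0.00687) = 6.83×10^5 N/C.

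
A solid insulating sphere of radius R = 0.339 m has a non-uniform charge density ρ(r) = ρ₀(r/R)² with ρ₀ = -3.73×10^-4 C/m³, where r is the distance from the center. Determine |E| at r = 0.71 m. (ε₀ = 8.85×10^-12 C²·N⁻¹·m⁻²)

By spherical symmetry E is radial; choose a Gaussian sphere of radius r = 0.71 m (r > R, all charge enclosed).
Q_enc = 4π ∫₀^R ρ₀(r'/R)^2 r'² dr' = 4πρ₀R³/5 = -3.652×10^-5 C.
Since E is radial and uniform over the Gaussian sphere, Φ = E·4πr² = Q_enc/ε₀.
E = |Q_enc|/(4πε₀r²) = (3.652×10^-5)/(4π·8.85×10^-12·(0.71)²) = 6.51×10^5 N/C.

E = 6.51×10^5 V/m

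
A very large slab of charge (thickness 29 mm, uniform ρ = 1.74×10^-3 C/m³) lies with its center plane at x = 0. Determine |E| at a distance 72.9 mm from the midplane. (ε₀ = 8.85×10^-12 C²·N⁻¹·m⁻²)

The point |x| = 72.9 mm lies outside the slab (half-thickness 0.0145 m). A symmetric pillbox spanning the full slab encloses Q_enc = ρ·d·A.
Flux = 2EA ⇒ E = |ρ|d/(2ε₀), independent of distance outside.
E = (1.74×10^-3)(0.029)/(2·8.85×10^-12) = 2.85×10^6 N/C.

|E| ≈ 2.85×10^6 N/C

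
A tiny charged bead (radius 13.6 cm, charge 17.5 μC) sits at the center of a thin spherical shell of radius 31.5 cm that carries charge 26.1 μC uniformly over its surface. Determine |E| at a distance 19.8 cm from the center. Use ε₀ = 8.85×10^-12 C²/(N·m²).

E ≈ 4.01e6 N/C

Symmetry ⇒ E = E(r) r̂. Gaussian sphere of radius r = 19.8 cm (between the bodies, 13.6 cm < r < 31.5 cm).
The shell at 31.5 cm lies outside the Gaussian surface, so Q_enc = 17.5 μC = 1.75e-5 C.
Applying ∮E·dA = Q_enc/ε₀ with Φ = E(4πr²):
E = |Q_enc|/(4πε₀r²) = (1.75×10^-5)/(4π·8.85×10^-12·(0.198)²) = 4.01×10^6 N/C.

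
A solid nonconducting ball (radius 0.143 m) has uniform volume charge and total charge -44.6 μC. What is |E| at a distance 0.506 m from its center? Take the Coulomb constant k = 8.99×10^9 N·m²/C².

1.57×10^6 N/C

Symmetry ⇒ E = E(r) r̂. Gaussian sphere of radius r = 0.506 m (r > R, so the entire charge is enclosed).
Q_enc = -44.6 μC = -4.46×10^-5 C.
Gauss's law: E·4πr² = Q_enc/ε₀.
E = k|Q_enc|/r² = (8.99×10^9)(4.46×10^-5)/(0.506)² = 1.57e6 N/C.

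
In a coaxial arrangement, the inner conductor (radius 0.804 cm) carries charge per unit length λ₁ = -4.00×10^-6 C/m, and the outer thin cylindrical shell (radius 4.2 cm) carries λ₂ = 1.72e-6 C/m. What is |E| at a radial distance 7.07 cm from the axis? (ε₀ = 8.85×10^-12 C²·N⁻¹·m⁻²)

E ≈ 5.80×10^5 N/C

Choose a coaxial cylinder of radius r = 7.07 cm (arbitrary length L) as the Gaussian surface (r > 4.2 cm, enclosing both).
λ_enc = λ₁ + λ₂ = (-4.00e-6) + (1.72×10^-6) = -2.28×10^-6 C/m.
Gauss's law: E·2πrL = λ_enc L/ε₀.
E = |λ_enc|/(2πε₀r) = (2.28e-6)/(2π·8.85×10^-12·0.0707) = 5.80×10^5 N/C.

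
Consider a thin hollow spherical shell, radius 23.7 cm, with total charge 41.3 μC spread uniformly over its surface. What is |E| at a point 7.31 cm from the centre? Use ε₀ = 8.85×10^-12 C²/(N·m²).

E = 0 (no enclosed charge)

Take a concentric spherical Gaussian surface of radius r = 7.31 cm (inside the shell, r < 23.7 cm).
No charge lies within this surface, so Q_enc = 0 and Gauss's law gives E·4πr² = 0 ⇒ E = 0.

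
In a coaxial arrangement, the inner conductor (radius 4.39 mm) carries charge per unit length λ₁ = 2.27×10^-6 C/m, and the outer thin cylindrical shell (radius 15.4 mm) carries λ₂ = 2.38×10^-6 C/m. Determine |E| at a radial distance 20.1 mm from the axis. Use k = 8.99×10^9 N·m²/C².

Take a coaxial cylindrical Gaussian surface of radius r = 20.1 mm and length L (r > 15.4 mm, enclosing both).
λ_enc = λ₁ + λ₂ = (2.27×10^-6) + (2.38×10^-6) = 4.65×10^-6 C/m.
Since E is radial and uniform over the curved surface, Φ = E·2πrL = Q_enc/ε₀ = λ_enc L/ε₀.
E = 2k|λ_enc|/r = 2(8.99×10^9)(4.65×10^-6)/(0.0201) = 4.16e6 N/C.

|E| ≈ 4.16×10^6 V/m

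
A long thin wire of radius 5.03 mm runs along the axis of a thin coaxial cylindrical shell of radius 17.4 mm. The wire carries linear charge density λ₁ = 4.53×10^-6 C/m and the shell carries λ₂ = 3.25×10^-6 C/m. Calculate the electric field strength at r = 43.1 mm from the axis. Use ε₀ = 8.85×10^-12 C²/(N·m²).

By cylindrical symmetry E is radial; use a coaxial Gaussian cylinder of radius 43.1 mm and length L (r > 17.4 mm, enclosing both).
λ_enc = λ₁ + λ₂ = (4.53×10^-6) + (3.25×10^-6) = 7.78e-6 C/m.
Gauss's law: E·2πrL = λ_enc L/ε₀.
E = |λ_enc|/(2πε₀r) = (7.78×10^-6)/(2π·8.85×10^-12·0.0431) = 3.25e6 N/C.

|E| = 3.25×10^6 N/C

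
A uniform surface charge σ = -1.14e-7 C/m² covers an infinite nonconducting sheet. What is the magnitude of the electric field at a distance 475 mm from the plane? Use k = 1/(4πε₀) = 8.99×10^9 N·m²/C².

|E| = 6.44×10^3 V/m

By planar symmetry E is perpendicular to the sheet and uniform; use a Gaussian pillbox with flat faces of area A on each side of the sheet.
Only the two end caps contribute flux: Φ = 2EA. With Q_enc = σA, Gauss's law gives E = |σ|/(2ε₀).
E = 2πk|σ| = 2π(8.99×10^9)(1.14×10^-7) = 6.44×10^3 N/C.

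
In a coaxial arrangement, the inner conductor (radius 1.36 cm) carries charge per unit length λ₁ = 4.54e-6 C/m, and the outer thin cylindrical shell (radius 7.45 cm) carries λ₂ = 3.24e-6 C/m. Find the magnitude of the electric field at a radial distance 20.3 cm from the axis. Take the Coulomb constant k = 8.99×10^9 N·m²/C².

By cylindrical symmetry E is radial; use a coaxial Gaussian cylinder of radius 20.3 cm and length L (r > 7.45 cm, enclosing both).
λ_enc = λ₁ + λ₂ = (4.54×10^-6) + (3.24×10^-6) = 7.78×10^-6 C/m.
Applying ∮E·dA = Q_enc/ε₀ with the end caps contributing no flux:
E = 2k|λ_enc|/r = 2(8.99×10^9)(7.78e-6)/(0.203) = 6.89×10^5 N/C.

E ≈ 6.89×10^5 V/m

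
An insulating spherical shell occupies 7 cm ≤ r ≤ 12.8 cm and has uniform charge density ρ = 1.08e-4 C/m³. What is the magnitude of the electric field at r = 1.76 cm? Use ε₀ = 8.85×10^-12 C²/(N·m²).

|E| = 0 N/C

Use a concentric Gaussian sphere at r = 1.76 cm (r < 7 cm, inside the empty cavity).
Q_enc = 0 (all charge lies at larger r); Gauss's law gives E = 0.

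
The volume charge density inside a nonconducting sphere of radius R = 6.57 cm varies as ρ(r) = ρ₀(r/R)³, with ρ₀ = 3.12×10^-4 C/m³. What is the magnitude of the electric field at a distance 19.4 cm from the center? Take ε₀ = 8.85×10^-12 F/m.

4.43×10^4 V/m

By spherical symmetry E is radial; choose a Gaussian sphere of radius r = 19.4 cm (r > R, all charge enclosed).
Q_enc = 4π ∫₀^R ρ₀(r'/R)^3 r'² dr' = 4πρ₀R³/6 = 1.853×10^-7 C.
Gauss's law: E·4πr² = Q_enc/ε₀.
E = |Q_enc|/(4πε₀r²) = (1.853×10^-7)/(4π·8.85×10^-12·(0.194)²) = 4.43×10^4 N/C.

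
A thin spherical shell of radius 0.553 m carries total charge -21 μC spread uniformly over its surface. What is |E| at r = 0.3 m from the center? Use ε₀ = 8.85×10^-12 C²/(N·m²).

E = 0 (no enclosed charge)

Symmetry ⇒ E = E(r) r̂. Gaussian sphere of radius r = 0.3 m (inside the shell, r < 0.553 m).
All the charge is outside the Gaussian surface: Q_enc = 0, hence E = 0 everywhere inside the shell.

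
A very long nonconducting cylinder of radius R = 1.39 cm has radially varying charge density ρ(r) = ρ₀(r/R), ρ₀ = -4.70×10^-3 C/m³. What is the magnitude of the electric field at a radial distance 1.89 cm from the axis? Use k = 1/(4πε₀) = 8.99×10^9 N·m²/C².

Choose a coaxial cylinder of radius r = 1.89 cm (arbitrary length L) as the Gaussian surface (r > R, full charge per length enclosed).
λ_enc = 2π ∫₀^R ρ₀(r'/R)^1 r' dr' = 2πρ₀R²/3 = -1.902×10^-6 C/m.
By Gauss's law (flux through the curved wall only), E·2πrL = λ_enc L/ε₀.
E = 2k|λ_enc|/r = 2(8.99×10^9)(1.902×10^-6)/(0.0189) = 1.81×10^6 N/C.

|E| ≈ 1.81×10^6 N/C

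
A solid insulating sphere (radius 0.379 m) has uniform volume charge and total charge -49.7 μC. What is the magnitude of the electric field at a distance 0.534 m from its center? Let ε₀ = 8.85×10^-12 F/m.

|E| ≈ 1.57e6 N/C

Take a concentric spherical Gaussian surface of radius r = 0.534 m (r > R, so the entire charge is enclosed).
Q_enc = -49.7 μC = -4.97×10^-5 C.
Applying ∮E·dA = Q_enc/ε₀ with Φ = E(4πr²):
E = |Q_enc|/(4πε₀r²) = (4.97×10^-5)/(4π·8.85×10^-12·(0.534)²) = 1.57e6 N/C.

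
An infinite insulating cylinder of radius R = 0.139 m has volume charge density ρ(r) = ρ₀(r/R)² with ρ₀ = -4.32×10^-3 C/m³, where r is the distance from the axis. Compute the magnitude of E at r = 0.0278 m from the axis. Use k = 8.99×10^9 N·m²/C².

By cylindrical symmetry E is radial; use a coaxial Gaussian cylinder of radius 0.0278 m and length L (r < R).
λ_enc = ∫₀^r ρ(r')·2πr' dr' = (2πρ₀/R²)·r^4/4 = -2.098×10^-7 C/m.
Applying ∮E·dA = Q_enc/ε₀ with the end caps contributing no flux:
E = 2k|λ_enc|/r = 2(8.99×10^9)(2.098×10^-7)/(0.0278) = 1.36e5 N/C.

|E| = 1.36×10^5 N/C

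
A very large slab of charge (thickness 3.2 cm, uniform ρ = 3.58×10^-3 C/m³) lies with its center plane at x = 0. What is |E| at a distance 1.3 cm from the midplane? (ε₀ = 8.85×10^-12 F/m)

|E| = 5.26×10^6 N/C

By symmetry E is perpendicular to the slab. A Gaussian pillbox from −1.3 cm to +1.3 cm (face area A) lies entirely within the slab.
Q_enc = ρ·(2x)·A and flux = 2EA, so 2EA = 2ρxA/ε₀ ⇒ E = |ρ|x/ε₀.
E = (3.58×10^-3)(0.013)/(8.85×10^-12) = 5.26×10^6 N/C.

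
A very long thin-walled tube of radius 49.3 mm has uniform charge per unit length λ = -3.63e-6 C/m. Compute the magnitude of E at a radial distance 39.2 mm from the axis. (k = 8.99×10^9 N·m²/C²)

Choose a coaxial cylinder of radius r = 39.2 mm (arbitrary length L) as the Gaussian surface (r < 49.3 mm, inside the shell).
All the surface charge lies outside this cylinder: Q_enc = 0, hence E = 0.

|E| = 0 N/C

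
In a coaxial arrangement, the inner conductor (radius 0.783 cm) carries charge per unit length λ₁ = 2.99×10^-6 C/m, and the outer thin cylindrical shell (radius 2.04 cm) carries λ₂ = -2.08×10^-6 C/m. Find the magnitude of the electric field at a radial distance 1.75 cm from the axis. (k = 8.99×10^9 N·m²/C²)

Take a coaxial cylindrical Gaussian surface of radius r = 1.75 cm and length L (between the conductors, 0.783 cm < r < 2.04 cm).
The shell at 2.04 cm lies outside the Gaussian surface, so λ_enc = λ₁ = 2.99×10^-6 C/m.
By Gauss's law (flux through the curved wall only), E·2πrL = λ_enc L/ε₀.
E = 2k|λ_enc|/r = 2(8.99×10^9)(2.99×10^-6)/(0.0175) = 3.07×10^6 N/C.

3.07×10^6 N/C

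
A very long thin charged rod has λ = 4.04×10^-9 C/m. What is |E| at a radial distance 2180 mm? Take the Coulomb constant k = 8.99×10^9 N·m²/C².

By cylindrical symmetry E is radial; use a coaxial Gaussian cylinder of radius 2180 mm and length L.
Q_enc = λL, so λ_enc = 4.04×10^-9 C/m.
Gauss's law: E·2πrL = λ_enc L/ε₀.
E = 2k|λ_enc|/r = 2(8.99×10^9)(4.04×10^-9)/(2.18) = 33.3 N/C.

E = 33.3 V/m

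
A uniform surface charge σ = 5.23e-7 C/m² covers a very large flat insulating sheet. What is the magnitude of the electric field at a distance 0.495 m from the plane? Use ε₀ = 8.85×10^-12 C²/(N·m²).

The symmetry is planar: E is normal to the sheet and the same magnitude on both sides. Take a pillbox straddling the sheet with end-cap area A.
Flux Φ = 2EA and Q_enc = σA, so 2EA = σA/ε₀ ⇒ E = |σ|/(2ε₀), independent of distance.
E = |σ|/(2ε₀) = (5.23e-7)/(2·8.85×10^-12) = 2.95e4 N/C.

E ≈ 2.95e4 V/m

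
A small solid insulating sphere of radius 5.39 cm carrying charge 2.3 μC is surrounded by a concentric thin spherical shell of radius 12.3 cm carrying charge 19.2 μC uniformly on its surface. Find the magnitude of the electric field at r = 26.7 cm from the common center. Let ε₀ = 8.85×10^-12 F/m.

|E| ≈ 2.71×10^6 N/C

Symmetry ⇒ E = E(r) r̂. Gaussian sphere of radius r = 26.7 cm (r > 12.3 cm, enclosing both).
Q_enc = (2.3 μC) + (19.2 μC) = 2.15×10^-5 C.
By Gauss's law, ∮E·dA = E·4πr² = Q_enc/ε₀.
E = |Q_enc|/(4πε₀r²) = (2.15×10^-5)/(4π·8.85×10^-12·(0.267)²) = 2.71e6 N/C.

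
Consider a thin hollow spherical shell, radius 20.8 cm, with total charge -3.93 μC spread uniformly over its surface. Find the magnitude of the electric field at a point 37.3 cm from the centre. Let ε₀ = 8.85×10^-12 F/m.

E ≈ 2.54×10^5 V/m

By spherical symmetry E is radial; choose a Gaussian sphere of radius r = 37.3 cm (r > 20.8 cm).
The entire shell is enclosed: Q_enc = -3.93×10^-6 C.
Gauss's law: E·4πr² = Q_enc/ε₀.
E = |Q_enc|/(4πε₀r²) = (3.93×10^-6)/(4π·8.85×10^-12·(0.373)²) = 2.54e5 N/C.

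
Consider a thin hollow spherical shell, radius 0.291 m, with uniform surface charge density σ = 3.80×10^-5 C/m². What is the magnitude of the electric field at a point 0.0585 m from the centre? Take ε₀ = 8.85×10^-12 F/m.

Symmetry ⇒ E = E(r) r̂. Gaussian sphere of radius r = 0.0585 m (inside the shell, r < 0.291 m).
All the charge is outside the Gaussian surface: Q_enc = 0, hence E = 0 everywhere inside the shell.

E = 0 (no enclosed charge)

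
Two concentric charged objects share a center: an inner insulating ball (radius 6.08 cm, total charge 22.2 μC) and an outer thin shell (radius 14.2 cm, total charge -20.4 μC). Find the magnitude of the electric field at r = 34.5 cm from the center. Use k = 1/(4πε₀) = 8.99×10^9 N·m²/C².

Use a concentric Gaussian sphere at r = 34.5 cm (r > 14.2 cm, enclosing both).
Q_enc = (22.2 μC) + (-20.4 μC) = 1.80e-6 C.
Applying ∮E·dA = Q_enc/ε₀ with Φ = E(4πr²):
E = k|Q_enc|/r² = (8.99×10^9)(1.80e-6)/(0.345)² = 1.36×10^5 N/C.

1.36e5 N/C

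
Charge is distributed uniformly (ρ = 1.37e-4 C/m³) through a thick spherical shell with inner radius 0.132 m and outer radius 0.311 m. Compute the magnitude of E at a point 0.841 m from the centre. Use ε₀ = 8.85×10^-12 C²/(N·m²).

By spherical symmetry E is radial; choose a Gaussian sphere of radius r = 0.841 m (r > 0.311 m, enclosing the whole shell).
Q_enc = ρ·(4π/3)(b³ − a³) = (1.37×10^-4)·(4π/3)·((0.311)³ − (0.132)³) = 1.594×10^-5 C.
Since E is radial and uniform over the Gaussian sphere, Φ = E·4πr² = Q_enc/ε₀.
E = |Q_enc|/(4πε₀r²) = (1.594×10^-5)/(4π·8.85×10^-12·(0.841)²) = 2.03×10^5 N/C.

E ≈ 2.03×10^5 V/m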